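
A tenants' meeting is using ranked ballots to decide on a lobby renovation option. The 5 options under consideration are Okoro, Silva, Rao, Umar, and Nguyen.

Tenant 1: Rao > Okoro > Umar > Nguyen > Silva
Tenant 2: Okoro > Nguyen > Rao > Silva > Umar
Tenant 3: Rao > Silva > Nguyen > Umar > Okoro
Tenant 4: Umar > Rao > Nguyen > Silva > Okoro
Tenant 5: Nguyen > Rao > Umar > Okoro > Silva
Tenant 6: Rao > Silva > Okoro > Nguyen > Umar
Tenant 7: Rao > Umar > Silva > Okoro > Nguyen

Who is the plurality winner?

Rao

First-place vote totals:
  Okoro: 1
  Silva: 0
  Rao: 4
  Umar: 1
  Nguyen: 1
Rao has the most first-place votes.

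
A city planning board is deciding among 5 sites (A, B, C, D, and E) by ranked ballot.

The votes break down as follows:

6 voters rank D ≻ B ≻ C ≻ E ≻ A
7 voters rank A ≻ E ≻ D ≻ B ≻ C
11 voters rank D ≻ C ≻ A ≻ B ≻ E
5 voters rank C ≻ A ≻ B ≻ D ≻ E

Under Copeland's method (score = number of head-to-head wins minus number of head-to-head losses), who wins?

D

Pairwise results:
  A vs B: A wins 23–6.
  A vs C: C wins 22–7.
  A vs D: D wins 17–12.
  A vs E: A wins 23–6.
  B vs C: C wins 16–13.
  B vs D: D wins 24–5.
  B vs E: B wins 22–7.
  C vs D: D wins 24–5.
  C vs E: C wins 22–7.
  D vs E: D wins 22–7.
Copeland scores (wins − losses):
  A: 2 − 2 = 0
  B: 1 − 3 = -2
  C: 3 − 1 = 2
  D: 4 − 0 = 4
  E: 0 − 4 = -4
D has the best Copeland score.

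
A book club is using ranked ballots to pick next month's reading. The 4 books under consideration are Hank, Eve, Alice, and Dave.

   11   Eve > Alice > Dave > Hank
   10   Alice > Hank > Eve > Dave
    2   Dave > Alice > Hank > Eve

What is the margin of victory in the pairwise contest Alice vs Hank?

Ballots ranking Alice above Hank: 11+10+2 = 23.
Ballots ranking Hank above Alice: 0.
Alice wins 23–0, a margin of 23.

23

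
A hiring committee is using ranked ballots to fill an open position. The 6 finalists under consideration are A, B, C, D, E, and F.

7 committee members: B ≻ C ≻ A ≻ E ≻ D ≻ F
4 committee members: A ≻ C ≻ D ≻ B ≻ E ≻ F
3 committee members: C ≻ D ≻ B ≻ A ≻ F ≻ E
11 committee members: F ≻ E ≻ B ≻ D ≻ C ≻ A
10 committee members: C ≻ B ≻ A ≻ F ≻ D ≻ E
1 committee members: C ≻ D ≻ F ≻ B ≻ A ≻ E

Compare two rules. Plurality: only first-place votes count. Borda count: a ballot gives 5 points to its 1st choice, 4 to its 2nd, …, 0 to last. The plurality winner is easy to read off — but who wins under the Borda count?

Plurality first-place counts: A 4, B 7, C 14, D 0, E 0, F 11 → C.
Borda totals: A 78, B 127, C 125, D 67, E 62, F 81 → B.

B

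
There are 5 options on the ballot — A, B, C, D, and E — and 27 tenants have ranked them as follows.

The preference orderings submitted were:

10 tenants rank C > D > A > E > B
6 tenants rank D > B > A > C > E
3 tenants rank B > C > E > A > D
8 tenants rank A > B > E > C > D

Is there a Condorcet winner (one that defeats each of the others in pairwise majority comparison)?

No

Head-to-head results (27 voters total):
A vs B: A wins 18–9.
A vs C: A wins 14–13.
A vs D: D wins 16–11.
A vs E: A wins 24–3.
B vs C: B wins 17–10.
B vs D: D wins 16–11.
B vs E: B wins 17–10.
C vs D: C wins 21–6.
C vs E: C wins 19–8.
D vs E: D wins 16–11.
No candidate beats all others: A beats C beats D beats A, a majority cycle.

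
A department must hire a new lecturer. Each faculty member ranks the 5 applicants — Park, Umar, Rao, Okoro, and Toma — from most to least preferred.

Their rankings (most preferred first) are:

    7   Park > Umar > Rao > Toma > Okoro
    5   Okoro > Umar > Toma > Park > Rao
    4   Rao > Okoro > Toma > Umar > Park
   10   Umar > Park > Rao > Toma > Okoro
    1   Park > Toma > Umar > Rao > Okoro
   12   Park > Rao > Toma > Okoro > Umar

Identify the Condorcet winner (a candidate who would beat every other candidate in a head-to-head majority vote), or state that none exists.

Head-to-head results (39 voters total):
Park vs Umar: Park wins 20–19.
Park vs Rao: Park wins 35–4.
Park vs Okoro: Park wins 30–9.
Park vs Toma: Park wins 30–9.
Umar vs Rao: Umar wins 23–16.
Umar vs Okoro: Okoro wins 21–18.
Umar vs Toma: Umar wins 22–17.
Rao vs Okoro: Rao wins 34–5.
Rao vs Toma: Rao wins 33–6.
Okoro vs Toma: Toma wins 30–9.
Park beats each rival — Umar (20–19), Rao (35–4), Okoro (30–9), Toma (30–9) — so Park is the Condorcet winner.

Park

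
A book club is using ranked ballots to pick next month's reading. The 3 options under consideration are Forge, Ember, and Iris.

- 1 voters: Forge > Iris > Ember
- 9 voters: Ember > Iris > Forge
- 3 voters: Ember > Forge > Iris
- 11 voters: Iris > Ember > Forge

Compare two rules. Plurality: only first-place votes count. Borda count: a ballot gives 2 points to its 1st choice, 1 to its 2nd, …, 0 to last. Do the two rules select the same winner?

Yes

Plurality first-place counts: Forge 1, Ember 12, Iris 11 → Ember.
Borda totals: Forge 5, Ember 35, Iris 32 → Ember.
The two rules agree on Ember.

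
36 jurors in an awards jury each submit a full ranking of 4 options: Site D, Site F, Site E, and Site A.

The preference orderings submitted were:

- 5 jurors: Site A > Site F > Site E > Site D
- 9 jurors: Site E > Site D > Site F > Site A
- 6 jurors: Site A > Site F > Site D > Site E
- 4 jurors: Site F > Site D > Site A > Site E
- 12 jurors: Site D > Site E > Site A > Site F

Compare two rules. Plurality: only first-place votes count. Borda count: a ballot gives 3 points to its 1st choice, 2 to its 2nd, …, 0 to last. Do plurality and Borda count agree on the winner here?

Yes

Plurality first-place counts: Site D 12, Site F 4, Site E 9, Site A 11 → Site D.
Borda totals: Site D 68, Site F 43, Site E 56, Site A 49 → Site D.
The two rules agree on Site D.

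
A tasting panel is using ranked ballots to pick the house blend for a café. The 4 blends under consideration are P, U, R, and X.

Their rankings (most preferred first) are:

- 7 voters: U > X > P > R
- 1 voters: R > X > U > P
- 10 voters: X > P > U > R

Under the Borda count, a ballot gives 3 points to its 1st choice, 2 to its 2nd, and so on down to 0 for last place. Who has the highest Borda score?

X

Borda scores:
  P: 7·1 + 0 + 10·2 = 27
  U: 7·3 + 1 + 10·1 = 32
  R: 7·0 + 3 + 10·0 = 3
  X: 7·2 + 2 + 10·3 = 46
X has the highest total.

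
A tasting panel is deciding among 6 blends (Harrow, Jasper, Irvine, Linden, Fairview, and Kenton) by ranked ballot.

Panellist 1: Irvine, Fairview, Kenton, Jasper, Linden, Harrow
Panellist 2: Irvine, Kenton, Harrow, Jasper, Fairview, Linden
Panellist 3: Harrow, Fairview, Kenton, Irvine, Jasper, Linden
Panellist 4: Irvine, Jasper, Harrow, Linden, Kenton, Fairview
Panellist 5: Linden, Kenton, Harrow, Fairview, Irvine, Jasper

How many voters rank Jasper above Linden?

Ballots ranking Jasper above Linden: 4.
Ballots ranking Linden above Jasper: 1.
So 4 of 5 voters prefer Jasper to Linden.

4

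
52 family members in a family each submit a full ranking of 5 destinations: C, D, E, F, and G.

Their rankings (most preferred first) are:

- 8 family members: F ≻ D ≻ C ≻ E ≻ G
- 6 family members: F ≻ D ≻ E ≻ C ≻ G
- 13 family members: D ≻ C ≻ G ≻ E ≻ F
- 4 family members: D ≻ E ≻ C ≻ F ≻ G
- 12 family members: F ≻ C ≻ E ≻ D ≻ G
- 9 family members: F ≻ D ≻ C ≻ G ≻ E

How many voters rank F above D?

35

Ballots ranking F above D: 8+6+12+9 = 35.
Ballots ranking D above F: 13+4 = 17.
So 35 of 52 voters prefer F to D.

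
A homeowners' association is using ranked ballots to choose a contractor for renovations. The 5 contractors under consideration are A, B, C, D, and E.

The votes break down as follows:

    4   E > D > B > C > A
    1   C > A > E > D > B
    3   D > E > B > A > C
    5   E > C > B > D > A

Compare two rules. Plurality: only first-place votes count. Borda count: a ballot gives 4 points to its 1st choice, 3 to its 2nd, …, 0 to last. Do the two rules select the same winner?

Plurality first-place counts: A 0, B 0, C 1, D 3, E 9 → E.
Borda totals: A 6, B 24, C 23, D 30, E 47 → E.
The two rules agree on E.

Yes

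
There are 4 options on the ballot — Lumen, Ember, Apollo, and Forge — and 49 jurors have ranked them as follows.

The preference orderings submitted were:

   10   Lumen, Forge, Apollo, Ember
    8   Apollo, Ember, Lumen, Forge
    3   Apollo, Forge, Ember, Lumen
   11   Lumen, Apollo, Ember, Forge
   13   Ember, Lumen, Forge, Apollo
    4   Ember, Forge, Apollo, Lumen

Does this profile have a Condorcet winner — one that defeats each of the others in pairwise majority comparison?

No

Head-to-head results (49 voters total):
Lumen vs Ember: Ember wins 28–21.
Lumen vs Apollo: Lumen wins 34–15.
Lumen vs Forge: Lumen wins 42–7.
Ember vs Apollo: Apollo wins 32–17.
Ember vs Forge: Ember wins 36–13.
Apollo vs Forge: Forge wins 27–22.
No candidate beats all others: Lumen beats Apollo beats Ember beats Lumen, a majority cycle.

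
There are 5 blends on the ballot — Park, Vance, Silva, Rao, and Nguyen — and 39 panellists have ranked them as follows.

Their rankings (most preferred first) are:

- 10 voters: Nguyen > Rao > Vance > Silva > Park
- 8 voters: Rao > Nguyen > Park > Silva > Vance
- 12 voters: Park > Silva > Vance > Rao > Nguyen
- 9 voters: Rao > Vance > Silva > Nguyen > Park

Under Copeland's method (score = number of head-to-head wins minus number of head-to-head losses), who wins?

Rao

Pairwise results:
  Park vs Vance: Park wins 20–19.
  Park vs Silva: Park wins 20–19.
  Park vs Rao: Rao wins 27–12.
  Park vs Nguyen: Nguyen wins 27–12.
  Vance vs Silva: Silva wins 20–19.
  Vance vs Rao: Rao wins 27–12.
  Vance vs Nguyen: Vance wins 21–18.
  Silva vs Rao: Rao wins 27–12.
  Silva vs Nguyen: Silva wins 21–18.
  Rao vs Nguyen: Rao wins 29–10.
Copeland scores (wins − losses):
  Park: 2 − 2 = 0
  Vance: 1 − 3 = -2
  Silva: 2 − 2 = 0
  Rao: 4 − 0 = 4
  Nguyen: 1 − 3 = -2
Rao has the best Copeland score.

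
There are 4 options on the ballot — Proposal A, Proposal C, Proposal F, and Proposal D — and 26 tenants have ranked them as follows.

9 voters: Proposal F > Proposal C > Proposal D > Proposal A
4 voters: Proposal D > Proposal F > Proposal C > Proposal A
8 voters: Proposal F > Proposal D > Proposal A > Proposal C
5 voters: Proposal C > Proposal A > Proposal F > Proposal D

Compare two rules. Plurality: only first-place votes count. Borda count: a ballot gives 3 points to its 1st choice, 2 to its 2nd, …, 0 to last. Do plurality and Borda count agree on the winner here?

Plurality first-place counts: Proposal A 0, Proposal C 5, Proposal F 17, Proposal D 4 → Proposal F.
Borda totals: Proposal A 18, Proposal C 37, Proposal F 64, Proposal D 37 → Proposal F.
The two rules agree on Proposal F.

Yes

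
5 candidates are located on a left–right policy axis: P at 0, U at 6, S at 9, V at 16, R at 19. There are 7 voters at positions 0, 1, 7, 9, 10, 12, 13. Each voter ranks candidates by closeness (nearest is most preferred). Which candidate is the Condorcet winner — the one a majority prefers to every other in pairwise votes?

S

With single-peaked preferences on a line, the Condorcet winner is the candidate closest to the median voter.
The median voter (position 9) is closest to S at 9.
Check: S vs V — voters closer to S: 6 of 7.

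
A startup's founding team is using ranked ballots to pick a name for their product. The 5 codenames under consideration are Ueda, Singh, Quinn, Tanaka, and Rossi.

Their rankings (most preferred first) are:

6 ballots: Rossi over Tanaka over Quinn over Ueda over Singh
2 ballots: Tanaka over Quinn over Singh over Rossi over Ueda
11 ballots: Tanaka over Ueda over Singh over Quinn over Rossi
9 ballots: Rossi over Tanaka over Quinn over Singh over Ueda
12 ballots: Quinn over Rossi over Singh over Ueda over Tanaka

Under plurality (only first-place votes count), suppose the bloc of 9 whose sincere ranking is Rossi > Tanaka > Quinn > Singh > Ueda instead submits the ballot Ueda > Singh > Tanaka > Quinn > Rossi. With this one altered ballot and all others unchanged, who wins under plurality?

First-place totals with the altered ballot: Ueda 9, Singh 0, Quinn 12, Tanaka 13, Rossi 6.
The switch changes the winner from Rossi to Tanaka.

Tanaka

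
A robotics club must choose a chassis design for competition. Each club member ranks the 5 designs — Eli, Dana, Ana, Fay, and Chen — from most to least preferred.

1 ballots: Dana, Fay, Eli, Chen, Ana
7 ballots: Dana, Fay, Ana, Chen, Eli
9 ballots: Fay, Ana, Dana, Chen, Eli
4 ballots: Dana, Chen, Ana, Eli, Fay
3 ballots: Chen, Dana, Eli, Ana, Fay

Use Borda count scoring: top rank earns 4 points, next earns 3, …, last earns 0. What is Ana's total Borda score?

52

Borda scores:
  Eli: 2 + 7·0 + 9·0 + 4·1 + 3·2 = 12
  Dana: 4 + 7·4 + 9·2 + 4·4 + 3·3 = 75
  Ana: 0 + 7·2 + 9·3 + 4·2 + 3·1 = 52
  Fay: 3 + 7·3 + 9·4 + 4·0 + 3·0 = 60
  Chen: 1 + 7·1 + 9·1 + 4·3 + 3·4 = 41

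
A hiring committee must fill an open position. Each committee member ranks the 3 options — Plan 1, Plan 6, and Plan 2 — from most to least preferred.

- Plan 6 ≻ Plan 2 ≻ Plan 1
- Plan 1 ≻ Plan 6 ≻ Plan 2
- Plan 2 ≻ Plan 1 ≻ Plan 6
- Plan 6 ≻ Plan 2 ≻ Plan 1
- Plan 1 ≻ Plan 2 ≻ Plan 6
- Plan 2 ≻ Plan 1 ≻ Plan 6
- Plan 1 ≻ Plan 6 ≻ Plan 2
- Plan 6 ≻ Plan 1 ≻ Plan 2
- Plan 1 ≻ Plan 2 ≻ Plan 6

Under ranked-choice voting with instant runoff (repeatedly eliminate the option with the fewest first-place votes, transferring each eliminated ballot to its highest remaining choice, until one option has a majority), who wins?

Plan 1

Round 1: Plan 1 4, Plan 6 3, Plan 2 2. Plan 2 has the fewest and is eliminated.
Round 2: Plan 1 6, Plan 6 3. Plan 1 has a majority.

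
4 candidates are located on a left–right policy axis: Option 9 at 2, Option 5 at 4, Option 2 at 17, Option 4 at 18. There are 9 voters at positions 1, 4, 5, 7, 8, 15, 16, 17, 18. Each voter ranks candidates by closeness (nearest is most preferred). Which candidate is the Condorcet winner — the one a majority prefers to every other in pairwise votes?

Option 5

With single-peaked preferences on a line, the Condorcet winner is the candidate closest to the median voter.
The median voter (position 8) is closest to Option 5 at 4.
Check: Option 5 vs Option 4 — voters closer to Option 5: 5 of 9.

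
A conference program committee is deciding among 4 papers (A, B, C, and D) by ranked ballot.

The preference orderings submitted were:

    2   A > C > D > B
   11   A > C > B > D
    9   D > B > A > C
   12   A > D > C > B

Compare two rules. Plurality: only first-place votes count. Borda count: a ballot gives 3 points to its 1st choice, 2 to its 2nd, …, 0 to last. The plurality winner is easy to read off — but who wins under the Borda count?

A

Plurality first-place counts: A 25, B 0, C 0, D 9 → A.
Borda totals: A 84, B 29, C 38, D 53 → A.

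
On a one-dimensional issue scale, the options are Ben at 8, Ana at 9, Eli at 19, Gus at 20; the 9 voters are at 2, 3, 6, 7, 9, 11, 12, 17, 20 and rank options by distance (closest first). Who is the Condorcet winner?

Ana

With single-peaked preferences on a line, the Condorcet winner is the candidate closest to the median voter.
The median voter (position 9) is closest to Ana at 9.
Check: Ana vs Ben — voters closer to Ana: 5 of 9.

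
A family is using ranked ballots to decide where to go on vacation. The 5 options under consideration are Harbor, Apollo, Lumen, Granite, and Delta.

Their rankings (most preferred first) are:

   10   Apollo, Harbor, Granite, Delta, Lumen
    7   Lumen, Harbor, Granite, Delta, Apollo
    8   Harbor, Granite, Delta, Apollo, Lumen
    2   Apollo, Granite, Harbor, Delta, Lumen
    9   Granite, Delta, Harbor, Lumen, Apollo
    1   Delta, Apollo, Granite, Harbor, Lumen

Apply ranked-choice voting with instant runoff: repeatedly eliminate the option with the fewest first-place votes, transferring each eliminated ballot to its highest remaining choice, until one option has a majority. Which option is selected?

Round 1: Apollo 12, Granite 9, Harbor 8, Lumen 7, Delta 1. Delta has the fewest and is eliminated.
Round 2: Apollo 13, Granite 9, Harbor 8, Lumen 7. Lumen has the fewest and is eliminated.
Round 3: Harbor 15, Apollo 13, Granite 9. Granite has the fewest and is eliminated.
Round 4: Harbor 24, Apollo 13. Harbor has a majority.

Harbor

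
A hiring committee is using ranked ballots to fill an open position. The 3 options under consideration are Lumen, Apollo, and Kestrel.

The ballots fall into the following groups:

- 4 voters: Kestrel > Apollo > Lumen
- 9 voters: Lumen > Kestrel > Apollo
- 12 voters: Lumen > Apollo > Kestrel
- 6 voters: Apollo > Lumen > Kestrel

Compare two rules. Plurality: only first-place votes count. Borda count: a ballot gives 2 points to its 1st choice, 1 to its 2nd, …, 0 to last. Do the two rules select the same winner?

Yes

Plurality first-place counts: Lumen 21, Apollo 6, Kestrel 4 → Lumen.
Borda totals: Lumen 48, Apollo 28, Kestrel 17 → Lumen.
The two rules agree on Lumen.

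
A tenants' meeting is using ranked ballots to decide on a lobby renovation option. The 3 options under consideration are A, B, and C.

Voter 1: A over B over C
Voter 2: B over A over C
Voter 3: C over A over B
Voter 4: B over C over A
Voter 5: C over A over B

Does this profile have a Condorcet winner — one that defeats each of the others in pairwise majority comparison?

Head-to-head results (5 voters total):
A vs B: A wins 3–2.
A vs C: C wins 3–2.
B vs C: B wins 3–2.
No candidate beats all others: A beats B beats C beats A, a majority cycle.

No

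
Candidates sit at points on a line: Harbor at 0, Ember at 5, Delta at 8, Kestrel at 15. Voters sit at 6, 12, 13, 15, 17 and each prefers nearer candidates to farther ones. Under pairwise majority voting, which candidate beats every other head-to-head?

With single-peaked preferences on a line, the Condorcet winner is the candidate closest to the median voter.
The median voter (position 13) is closest to Kestrel at 15.
Check: Kestrel vs Ember — voters closer to Kestrel: 4 of 5.

Kestrel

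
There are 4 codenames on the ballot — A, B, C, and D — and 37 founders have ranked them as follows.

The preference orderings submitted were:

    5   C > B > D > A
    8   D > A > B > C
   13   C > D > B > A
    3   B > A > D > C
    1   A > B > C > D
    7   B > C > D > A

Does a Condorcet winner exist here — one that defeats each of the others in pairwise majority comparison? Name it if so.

Head-to-head results (37 voters total):
A vs B: B wins 28–9.
A vs C: C wins 25–12.
A vs D: D wins 33–4.
B vs C: B wins 19–18.
B vs D: D wins 21–16.
C vs D: C wins 26–11.
No candidate beats all others: B beats C beats D beats B, a majority cycle.

There is no Condorcet winner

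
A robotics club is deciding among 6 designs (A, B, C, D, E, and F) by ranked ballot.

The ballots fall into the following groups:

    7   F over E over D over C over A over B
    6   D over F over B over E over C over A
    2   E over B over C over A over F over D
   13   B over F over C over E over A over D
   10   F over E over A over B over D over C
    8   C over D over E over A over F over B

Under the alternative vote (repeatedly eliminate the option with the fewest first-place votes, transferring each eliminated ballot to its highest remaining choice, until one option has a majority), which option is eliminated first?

Round 1: F 17, B 13, C 8, D 6, E 2, A 0. A has the fewest and is eliminated.
Round 2: F 17, B 13, C 8, D 6, E 2. E has the fewest and is eliminated.
Round 3: F 17, B 15, C 8, D 6. D has the fewest and is eliminated.
Round 4: F 23, B 15, C 8. C has the fewest and is eliminated.
Round 5: F 31, B 15. F has a majority.

A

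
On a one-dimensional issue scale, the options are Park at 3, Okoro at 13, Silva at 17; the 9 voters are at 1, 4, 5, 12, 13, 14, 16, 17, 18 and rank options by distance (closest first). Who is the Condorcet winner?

Okoro

With single-peaked preferences on a line, the Condorcet winner is the candidate closest to the median voter.
The median voter (position 13) is closest to Okoro at 13.
Check: Okoro vs Park — voters closer to Okoro: 6 of 9.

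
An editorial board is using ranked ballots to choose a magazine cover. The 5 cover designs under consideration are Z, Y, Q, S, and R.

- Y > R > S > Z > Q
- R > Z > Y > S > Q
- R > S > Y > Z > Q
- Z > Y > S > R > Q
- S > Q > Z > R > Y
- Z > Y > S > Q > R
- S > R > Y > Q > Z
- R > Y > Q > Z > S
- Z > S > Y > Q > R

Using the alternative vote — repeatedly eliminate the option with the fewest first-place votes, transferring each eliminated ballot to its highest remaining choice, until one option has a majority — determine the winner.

R

Round 1: Z 3, R 3, S 2, Y 1, Q 0. Q has the fewest and is eliminated.
Round 2: Z 3, R 3, S 2, Y 1. Y has the fewest and is eliminated.
Round 3: R 4, Z 3, S 2. S has the fewest and is eliminated.
Round 4: R 5, Z 4. R has a majority.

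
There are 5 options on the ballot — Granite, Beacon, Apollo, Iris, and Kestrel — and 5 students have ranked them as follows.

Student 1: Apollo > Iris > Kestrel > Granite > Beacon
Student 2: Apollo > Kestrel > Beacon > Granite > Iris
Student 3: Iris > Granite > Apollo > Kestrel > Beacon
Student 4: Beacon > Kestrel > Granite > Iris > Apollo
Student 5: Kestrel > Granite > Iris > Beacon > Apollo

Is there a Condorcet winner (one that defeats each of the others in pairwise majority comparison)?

No

Head-to-head results (5 voters total):
Granite vs Beacon: Granite wins 3–2.
Granite vs Apollo: Granite wins 3–2.
Granite vs Iris: Granite wins 3–2.
Granite vs Kestrel: Kestrel wins 4–1.
Beacon vs Apollo: Apollo wins 3–2.
Beacon vs Iris: Iris wins 3–2.
Beacon vs Kestrel: Kestrel wins 4–1.
Apollo vs Iris: Iris wins 3–2.
Apollo vs Kestrel: Apollo wins 3–2.
Iris vs Kestrel: Kestrel wins 3–2.
No candidate beats all others: Granite beats Apollo beats Kestrel beats Granite, a majority cycle.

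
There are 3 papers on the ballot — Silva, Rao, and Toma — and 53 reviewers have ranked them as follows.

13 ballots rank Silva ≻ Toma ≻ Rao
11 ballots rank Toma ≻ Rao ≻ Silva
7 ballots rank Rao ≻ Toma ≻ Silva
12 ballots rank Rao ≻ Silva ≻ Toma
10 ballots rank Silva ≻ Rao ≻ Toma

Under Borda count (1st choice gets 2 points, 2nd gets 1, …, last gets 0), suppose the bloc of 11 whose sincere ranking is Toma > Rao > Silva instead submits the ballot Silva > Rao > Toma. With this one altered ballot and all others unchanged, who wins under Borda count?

Borda totals with the altered ballot: Silva 80, Rao 59, Toma 20.
The switch changes the winner from Rao to Silva.

Silva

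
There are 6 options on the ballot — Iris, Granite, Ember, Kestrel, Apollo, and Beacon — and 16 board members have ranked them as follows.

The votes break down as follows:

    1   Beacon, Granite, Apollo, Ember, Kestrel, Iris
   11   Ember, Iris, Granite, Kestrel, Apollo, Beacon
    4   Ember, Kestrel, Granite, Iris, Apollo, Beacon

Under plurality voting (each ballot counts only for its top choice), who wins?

First-place vote totals:
  Iris: 0
  Granite: 0
  Ember: 15
  Kestrel: 0
  Apollo: 0
  Beacon: 1
Ember has the most first-place votes.

Ember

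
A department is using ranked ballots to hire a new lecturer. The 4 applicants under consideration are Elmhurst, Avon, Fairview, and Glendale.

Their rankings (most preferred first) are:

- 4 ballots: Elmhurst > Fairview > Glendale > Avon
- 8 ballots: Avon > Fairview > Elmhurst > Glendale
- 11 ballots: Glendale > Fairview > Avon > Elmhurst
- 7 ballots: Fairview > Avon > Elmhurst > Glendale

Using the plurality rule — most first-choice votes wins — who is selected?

First-place vote totals:
  Elmhurst: 4
  Avon: 8
  Fairview: 7
  Glendale: 11
Glendale has the most first-place votes.

Glendale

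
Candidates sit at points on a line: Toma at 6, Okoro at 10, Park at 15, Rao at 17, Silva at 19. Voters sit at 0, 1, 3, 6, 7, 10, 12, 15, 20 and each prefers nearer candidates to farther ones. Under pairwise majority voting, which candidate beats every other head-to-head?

Toma

With single-peaked preferences on a line, the Condorcet winner is the candidate closest to the median voter.
The median voter (position 7) is closest to Toma at 6.
Check: Toma vs Okoro — voters closer to Toma: 5 of 9.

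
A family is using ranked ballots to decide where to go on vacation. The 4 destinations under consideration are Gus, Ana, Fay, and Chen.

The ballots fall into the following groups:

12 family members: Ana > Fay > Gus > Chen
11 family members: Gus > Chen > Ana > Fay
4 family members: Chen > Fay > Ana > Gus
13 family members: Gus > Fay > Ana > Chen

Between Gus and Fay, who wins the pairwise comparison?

Gus

Ballots ranking Gus above Fay: 11+13 = 24.
Ballots ranking Fay above Gus: 12+4 = 16.
Gus wins the head-to-head, 24–16.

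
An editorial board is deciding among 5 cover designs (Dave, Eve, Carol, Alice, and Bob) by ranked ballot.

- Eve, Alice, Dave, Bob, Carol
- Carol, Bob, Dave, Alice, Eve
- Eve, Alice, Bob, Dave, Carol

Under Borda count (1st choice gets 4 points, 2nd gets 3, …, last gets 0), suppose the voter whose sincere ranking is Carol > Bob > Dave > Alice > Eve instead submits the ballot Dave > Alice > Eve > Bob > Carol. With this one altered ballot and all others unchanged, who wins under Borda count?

Borda totals with the altered ballot: Dave 7, Eve 10, Carol 0, Alice 9, Bob 4.
The winner is unchanged: still Eve.

Eve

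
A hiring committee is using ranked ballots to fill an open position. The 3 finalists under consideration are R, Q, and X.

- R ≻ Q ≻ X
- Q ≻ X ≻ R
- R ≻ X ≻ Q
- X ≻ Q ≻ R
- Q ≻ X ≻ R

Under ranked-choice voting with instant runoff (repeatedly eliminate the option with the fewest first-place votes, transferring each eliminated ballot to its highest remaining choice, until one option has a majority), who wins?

Round 1: R 2, Q 2, X 1. X has the fewest and is eliminated.
Round 2: Q 3, R 2. Q has a majority.

Q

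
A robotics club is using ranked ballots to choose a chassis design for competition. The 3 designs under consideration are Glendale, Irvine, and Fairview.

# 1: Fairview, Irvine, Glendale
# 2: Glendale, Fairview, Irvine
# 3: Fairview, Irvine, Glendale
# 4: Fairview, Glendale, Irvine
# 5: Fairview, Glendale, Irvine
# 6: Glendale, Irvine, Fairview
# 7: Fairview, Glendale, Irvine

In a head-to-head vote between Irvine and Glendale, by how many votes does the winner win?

3

Ballots ranking Irvine above Glendale: 2.
Ballots ranking Glendale above Irvine: 5.
Glendale wins 5–2, a margin of 3.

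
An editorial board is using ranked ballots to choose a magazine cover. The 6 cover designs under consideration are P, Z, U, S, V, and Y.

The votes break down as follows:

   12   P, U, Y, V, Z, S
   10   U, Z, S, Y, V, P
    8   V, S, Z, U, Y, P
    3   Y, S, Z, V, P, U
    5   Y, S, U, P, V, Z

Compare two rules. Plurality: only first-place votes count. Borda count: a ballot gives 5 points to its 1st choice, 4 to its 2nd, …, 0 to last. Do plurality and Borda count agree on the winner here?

Plurality first-place counts: P 12, Z 0, U 10, S 0, V 8, Y 8 → P.
Borda totals: P 73, Z 85, U 129, S 94, V 85, Y 104 → U.
The two rules disagree: plurality picks P, Borda picks U.

No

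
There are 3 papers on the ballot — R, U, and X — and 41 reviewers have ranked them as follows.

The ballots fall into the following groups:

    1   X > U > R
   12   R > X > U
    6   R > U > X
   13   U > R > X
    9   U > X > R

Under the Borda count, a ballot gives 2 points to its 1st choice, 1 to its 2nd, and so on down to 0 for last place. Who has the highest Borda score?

Borda scores:
  R: 0 + 12·2 + 6·2 + 13·1 + 9·0 = 49
  U: 1 + 12·0 + 6·1 + 13·2 + 9·2 = 51
  X: 2 + 12·1 + 6·0 + 13·0 + 9·1 = 23
U has the highest total.

U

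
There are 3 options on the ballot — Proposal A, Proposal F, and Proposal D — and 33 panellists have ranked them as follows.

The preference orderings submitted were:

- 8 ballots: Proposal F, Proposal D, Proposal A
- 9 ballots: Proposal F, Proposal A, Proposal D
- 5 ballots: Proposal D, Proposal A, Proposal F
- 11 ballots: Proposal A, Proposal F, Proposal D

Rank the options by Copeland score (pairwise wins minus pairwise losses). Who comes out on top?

Proposal F

Pairwise results:
  Proposal A vs Proposal F: Proposal F wins 17–16.
  Proposal A vs Proposal D: Proposal A wins 20–13.
  Proposal F vs Proposal D: Proposal F wins 28–5.
Copeland scores (wins − losses):
  Proposal A: 1 − 1 = 0
  Proposal F: 2 − 0 = 2
  Proposal D: 0 − 2 = -2
Proposal F has the best Copeland score.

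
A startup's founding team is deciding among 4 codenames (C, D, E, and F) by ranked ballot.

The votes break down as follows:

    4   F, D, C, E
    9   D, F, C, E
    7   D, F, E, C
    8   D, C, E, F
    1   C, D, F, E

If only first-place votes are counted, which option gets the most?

D

First-place vote totals:
  C: 1
  D: 24
  E: 0
  F: 4
D has the most first-place votes.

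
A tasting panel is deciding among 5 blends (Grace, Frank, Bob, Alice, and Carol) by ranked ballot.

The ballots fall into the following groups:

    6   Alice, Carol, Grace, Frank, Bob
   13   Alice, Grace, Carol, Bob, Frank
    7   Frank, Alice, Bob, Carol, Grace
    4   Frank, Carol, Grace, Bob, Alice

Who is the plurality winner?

First-place vote totals:
  Grace: 0
  Frank: 11
  Bob: 0
  Alice: 19
  Carol: 0
Alice has the most first-place votes.

Alice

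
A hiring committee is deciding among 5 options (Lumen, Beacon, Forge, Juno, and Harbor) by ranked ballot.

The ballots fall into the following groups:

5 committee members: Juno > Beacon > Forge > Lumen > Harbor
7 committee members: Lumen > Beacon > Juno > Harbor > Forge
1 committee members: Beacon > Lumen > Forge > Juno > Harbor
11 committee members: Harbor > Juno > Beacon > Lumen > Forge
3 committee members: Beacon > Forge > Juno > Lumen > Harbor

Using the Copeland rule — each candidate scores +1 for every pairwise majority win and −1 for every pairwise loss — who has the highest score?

Pairwise results:
  Lumen vs Beacon: Beacon wins 20–7.
  Lumen vs Forge: Lumen wins 19–8.
  Lumen vs Juno: Juno wins 19–8.
  Lumen vs Harbor: Lumen wins 16–11.
  Beacon vs Forge: Beacon wins 27–0.
  Beacon vs Juno: Juno wins 16–11.
  Beacon vs Harbor: Beacon wins 16–11.
  Forge vs Juno: Juno wins 23–4.
  Forge vs Harbor: Harbor wins 18–9.
  Juno vs Harbor: Juno wins 16–11.
Copeland scores (wins − losses):
  Lumen: 2 − 2 = 0
  Beacon: 3 − 1 = 2
  Forge: 0 − 4 = -4
  Juno: 4 − 0 = 4
  Harbor: 1 − 3 = -2
Juno has the best Copeland score.

Juno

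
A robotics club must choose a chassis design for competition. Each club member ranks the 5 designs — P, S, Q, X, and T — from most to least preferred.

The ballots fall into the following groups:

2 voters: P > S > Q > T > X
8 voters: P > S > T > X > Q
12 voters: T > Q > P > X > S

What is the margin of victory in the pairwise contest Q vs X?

Ballots ranking Q above X: 2+12 = 14.
Ballots ranking X above Q: 8.
Q wins 14–8, a margin of 6.

6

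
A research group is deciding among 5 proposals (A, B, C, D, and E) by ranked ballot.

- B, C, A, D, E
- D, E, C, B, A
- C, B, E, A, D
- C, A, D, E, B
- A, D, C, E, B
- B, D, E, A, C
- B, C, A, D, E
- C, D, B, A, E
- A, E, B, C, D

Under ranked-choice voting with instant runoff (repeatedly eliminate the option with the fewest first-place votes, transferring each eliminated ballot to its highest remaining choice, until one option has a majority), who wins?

C

Round 1: B 3, C 3, A 2, D 1, E 0. E has the fewest and is eliminated.
Round 2: B 3, C 3, A 2, D 1. D has the fewest and is eliminated.
Round 3: C 4, B 3, A 2. A has the fewest and is eliminated.
Round 4: C 5, B 4. C has a majority.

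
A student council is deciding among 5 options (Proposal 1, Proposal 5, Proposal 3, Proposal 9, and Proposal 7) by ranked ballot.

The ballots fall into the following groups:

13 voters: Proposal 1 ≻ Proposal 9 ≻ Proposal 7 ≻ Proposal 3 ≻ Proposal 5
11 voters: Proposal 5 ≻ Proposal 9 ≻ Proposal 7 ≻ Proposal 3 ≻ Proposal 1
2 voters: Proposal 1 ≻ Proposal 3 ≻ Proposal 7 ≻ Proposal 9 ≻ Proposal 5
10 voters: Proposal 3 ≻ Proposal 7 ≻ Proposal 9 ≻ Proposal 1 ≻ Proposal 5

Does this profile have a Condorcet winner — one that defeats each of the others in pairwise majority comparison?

Head-to-head results (36 voters total):
Proposal 1 vs Proposal 5: Proposal 1 wins 25–11.
Proposal 1 vs Proposal 3: Proposal 3 wins 21–15.
Proposal 1 vs Proposal 9: Proposal 9 wins 21–15.
Proposal 1 vs Proposal 7: Proposal 7 wins 21–15.
Proposal 5 vs Proposal 3: Proposal 3 wins 25–11.
Proposal 5 vs Proposal 9: Proposal 9 wins 25–11.
Proposal 5 vs Proposal 7: Proposal 7 wins 25–11.
Proposal 3 vs Proposal 9: Proposal 9 wins 24–12.
Proposal 3 vs Proposal 7: Proposal 7 wins 24–12.
Proposal 9 vs Proposal 7: Proposal 9 wins 24–12.
Proposal 9 beats each rival — Proposal 1 (21–15), Proposal 5 (25–11), Proposal 3 (24–12), Proposal 7 (24–12) — so Proposal 9 is the Condorcet winner.

Yes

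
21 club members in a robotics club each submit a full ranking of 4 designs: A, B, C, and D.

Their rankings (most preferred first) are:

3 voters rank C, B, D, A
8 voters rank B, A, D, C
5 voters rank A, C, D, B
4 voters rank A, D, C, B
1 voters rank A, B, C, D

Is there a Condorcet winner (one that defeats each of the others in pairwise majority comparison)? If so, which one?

Head-to-head results (21 voters total):
A vs B: B wins 11–10.
A vs C: A wins 18–3.
A vs D: A wins 18–3.
B vs C: C wins 12–9.
B vs D: B wins 12–9.
C vs D: D wins 12–9.
No candidate beats all others: A beats C beats B beats A, a majority cycle.

There is no Condorcet winner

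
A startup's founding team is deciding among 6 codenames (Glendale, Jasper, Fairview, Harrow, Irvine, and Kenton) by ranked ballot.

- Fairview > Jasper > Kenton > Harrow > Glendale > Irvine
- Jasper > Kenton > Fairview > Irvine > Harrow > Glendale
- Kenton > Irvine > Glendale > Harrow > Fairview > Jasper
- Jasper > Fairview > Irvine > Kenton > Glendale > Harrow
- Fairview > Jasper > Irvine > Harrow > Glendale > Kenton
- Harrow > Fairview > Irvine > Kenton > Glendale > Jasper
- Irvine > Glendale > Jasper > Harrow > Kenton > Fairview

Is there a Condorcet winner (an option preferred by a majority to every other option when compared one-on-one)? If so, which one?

Head-to-head results (7 voters total):
Glendale vs Jasper: Jasper wins 4–3.
Glendale vs Fairview: Fairview wins 5–2.
Glendale vs Harrow: Harrow wins 4–3.
Glendale vs Irvine: Irvine wins 6–1.
Glendale vs Kenton: Kenton wins 5–2.
Jasper vs Fairview: Fairview wins 4–3.
Jasper vs Harrow: Jasper wins 5–2.
Jasper vs Irvine: Jasper wins 4–3.
Jasper vs Kenton: Jasper wins 5–2.
Fairview vs Harrow: Fairview wins 4–3.
Fairview vs Irvine: Fairview wins 5–2.
Fairview vs Kenton: Fairview wins 4–3.
Harrow vs Irvine: Irvine wins 5–2.
Harrow vs Kenton: Kenton wins 4–3.
Irvine vs Kenton: Irvine wins 4–3.
Fairview beats each rival — Glendale (5–2), Jasper (4–3), Harrow (4–3), Irvine (5–2), Kenton (4–3) — so Fairview is the Condorcet winner.

Fairview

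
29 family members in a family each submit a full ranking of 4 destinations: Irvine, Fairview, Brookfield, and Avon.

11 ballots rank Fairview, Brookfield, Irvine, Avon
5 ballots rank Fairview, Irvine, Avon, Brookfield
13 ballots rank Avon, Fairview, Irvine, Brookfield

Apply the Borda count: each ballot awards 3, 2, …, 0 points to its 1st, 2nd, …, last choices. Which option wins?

Borda scores:
  Irvine: 11·1 + 5·2 + 13·1 = 34
  Fairview: 11·3 + 5·3 + 13·2 = 74
  Brookfield: 11·2 + 5·0 + 13·0 = 22
  Avon: 11·0 + 5·1 + 13·3 = 44
Fairview has the highest total.

Fairview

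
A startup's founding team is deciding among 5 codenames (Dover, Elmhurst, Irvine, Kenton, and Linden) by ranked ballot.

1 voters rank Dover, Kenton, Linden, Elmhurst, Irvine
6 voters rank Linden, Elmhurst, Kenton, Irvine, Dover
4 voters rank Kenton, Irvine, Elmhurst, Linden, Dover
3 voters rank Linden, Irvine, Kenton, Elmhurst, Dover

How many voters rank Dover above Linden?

Ballots ranking Dover above Linden: 1.
Ballots ranking Linden above Dover: 6+4+3 = 13.
So 1 of 14 voters prefer Dover to Linden.

1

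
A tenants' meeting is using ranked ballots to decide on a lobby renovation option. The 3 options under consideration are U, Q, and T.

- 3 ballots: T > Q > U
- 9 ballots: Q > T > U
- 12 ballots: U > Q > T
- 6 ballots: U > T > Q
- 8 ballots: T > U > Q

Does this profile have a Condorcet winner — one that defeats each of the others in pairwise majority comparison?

No

Head-to-head results (38 voters total):
U vs Q: U wins 26–12.
U vs T: T wins 20–18.
Q vs T: Q wins 21–17.
No candidate beats all others: U beats Q beats T beats U, a majority cycle.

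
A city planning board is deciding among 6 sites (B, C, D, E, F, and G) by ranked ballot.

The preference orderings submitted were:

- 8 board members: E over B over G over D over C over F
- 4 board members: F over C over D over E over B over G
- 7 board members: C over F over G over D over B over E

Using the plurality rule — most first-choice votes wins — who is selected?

First-place vote totals:
  B: 0
  C: 7
  D: 0
  E: 8
  F: 4
  G: 0
E has the most first-place votes.

E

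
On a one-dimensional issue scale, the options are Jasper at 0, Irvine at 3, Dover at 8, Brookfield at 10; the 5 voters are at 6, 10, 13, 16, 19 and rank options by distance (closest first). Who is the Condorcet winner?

With single-peaked preferences on a line, the Condorcet winner is the candidate closest to the median voter.
The median voter (position 13) is closest to Brookfield at 10.
Check: Brookfield vs Dover — voters closer to Brookfield: 4 of 5.

Brookfield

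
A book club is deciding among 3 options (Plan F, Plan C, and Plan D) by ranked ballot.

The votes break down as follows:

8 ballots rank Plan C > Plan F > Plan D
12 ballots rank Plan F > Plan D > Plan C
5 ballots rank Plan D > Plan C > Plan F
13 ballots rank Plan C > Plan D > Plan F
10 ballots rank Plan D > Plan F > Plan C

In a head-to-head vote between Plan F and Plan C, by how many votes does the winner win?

4

Ballots ranking Plan F above Plan C: 12+10 = 22.
Ballots ranking Plan C above Plan F: 8+5+13 = 26.
Plan C wins 26–22, a margin of 4.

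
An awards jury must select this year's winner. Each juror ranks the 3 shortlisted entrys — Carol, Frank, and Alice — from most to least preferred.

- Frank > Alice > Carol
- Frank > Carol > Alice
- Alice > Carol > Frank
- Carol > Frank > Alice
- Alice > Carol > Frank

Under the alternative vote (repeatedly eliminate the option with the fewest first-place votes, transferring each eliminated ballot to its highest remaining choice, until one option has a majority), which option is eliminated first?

Round 1: Frank 2, Alice 2, Carol 1. Carol has the fewest and is eliminated.
Round 2: Frank 3, Alice 2. Frank has a majority.

Carol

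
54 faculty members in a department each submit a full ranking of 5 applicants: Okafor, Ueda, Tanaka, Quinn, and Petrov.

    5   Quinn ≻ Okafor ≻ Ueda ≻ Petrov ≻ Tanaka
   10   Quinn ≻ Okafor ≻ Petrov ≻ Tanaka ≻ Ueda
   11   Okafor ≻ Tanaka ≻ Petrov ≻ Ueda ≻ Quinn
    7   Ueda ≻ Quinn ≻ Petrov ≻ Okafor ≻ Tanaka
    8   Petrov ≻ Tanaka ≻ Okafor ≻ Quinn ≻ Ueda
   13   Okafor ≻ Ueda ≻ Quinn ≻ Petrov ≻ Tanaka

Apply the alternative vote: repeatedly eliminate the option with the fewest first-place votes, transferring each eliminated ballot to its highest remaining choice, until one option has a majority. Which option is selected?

Okafor

Round 1: Okafor 24, Quinn 15, Petrov 8, Ueda 7, Tanaka 0. Tanaka has the fewest and is eliminated.
Round 2: Okafor 24, Quinn 15, Petrov 8, Ueda 7. Ueda has the fewest and is eliminated.
Round 3: Okafor 24, Quinn 22, Petrov 8. Petrov has the fewest and is eliminated.
Round 4: Okafor 32, Quinn 22. Okafor has a majority.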